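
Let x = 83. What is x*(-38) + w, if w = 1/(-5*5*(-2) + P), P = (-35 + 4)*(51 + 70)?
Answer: -11672955/3701 ≈ -3154.0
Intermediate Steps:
P = -3751 (P = -31*121 = -3751)
w = -1/3701 (w = 1/(-5*5*(-2) - 3751) = 1/(-25*(-2) - 3751) = 1/(50 - 3751) = 1/(-3701) = -1/3701 ≈ -0.00027020)
x*(-38) + w = 83*(-38) - 1/3701 = -3154 - 1/3701 = -11672955/3701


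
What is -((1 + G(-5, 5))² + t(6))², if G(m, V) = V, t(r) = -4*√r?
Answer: -1392 + 288*√6 ≈ -686.55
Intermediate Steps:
-((1 + G(-5, 5))² + t(6))² = -((1 + 5)² - 4*√6)² = -(6² - 4*√6)² = -(36 - 4*√6)²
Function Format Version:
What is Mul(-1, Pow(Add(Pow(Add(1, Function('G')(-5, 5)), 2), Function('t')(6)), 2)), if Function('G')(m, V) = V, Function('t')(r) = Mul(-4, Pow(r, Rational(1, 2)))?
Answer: Add(-1392, Mul(288, Pow(6, Rational(1, 2)))) ≈ -686.55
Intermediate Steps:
Mul(-1, Pow(Add(Pow(Add(1, Function('G')(-5, 5)), 2), Function('t')(6)), 2)) = Mul(-1, Pow(Add(Pow(Add(1, 5), 2), Mul(-4, Pow(6, Rational(1, 2)))), 2)) = Mul(-1, Pow(Add(Pow(6, 2), Mul(-4, Pow(6, Rational(1, 2)))), 2)) = Mul(-1, Pow(Add(36, Mul(-4, Pow(6, Rational(1, 2)))), 2))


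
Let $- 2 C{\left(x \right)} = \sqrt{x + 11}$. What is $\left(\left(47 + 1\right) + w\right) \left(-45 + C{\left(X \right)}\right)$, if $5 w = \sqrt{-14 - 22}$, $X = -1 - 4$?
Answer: $- \frac{3 \left(40 + i\right) \left(90 + \sqrt{6}\right)}{5} \approx -2218.8 - 55.47 i$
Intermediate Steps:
$X = -5$
$w = \frac{6 i}{5}$ ($w = \frac{\sqrt{-14 - 22}}{5} = \frac{\sqrt{-36}}{5} = \frac{6 i}{5} \approx 1.2 i$)
$C{\left(x \right)} = - \frac{\sqrt{11 + x}}{2}$ ($C{\left(x \right)} = - \frac{\sqrt{x + 11}}{2} = - \frac{\sqrt{11 + x}}{2}$)
$\left(\left(47 + 1\right) + w\right) \left(-45 + C{\left(X \right)}\right) = \left(\left(47 + 1\right) + \frac{6 i}{5}\right) \left(-45 - \frac{\sqrt{11 - 5}}{2}\right) = \left(48 + \frac{6 i}{5}\right) \left(-45 - \frac{\sqrt{6}}{2}\right) = \left(-45 - \frac{\sqrt{6}}{2}\right) \left(48 + \frac{6 i}{5}\right)$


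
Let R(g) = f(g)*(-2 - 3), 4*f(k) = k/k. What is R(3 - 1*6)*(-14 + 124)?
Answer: -275/2 ≈ -137.50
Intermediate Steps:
f(k) = 1/4 (f(k) = (k/k)/4 = (1/4)*1 = 1/4)
R(g) = -5/4 (R(g) = (-2 - 3)/4 = (1/4)*(-5) = -5/4)
R(3 - 1*6)*(-14 + 124) = -5*(-14 + 124)/4 = -5/4*110 = -275/2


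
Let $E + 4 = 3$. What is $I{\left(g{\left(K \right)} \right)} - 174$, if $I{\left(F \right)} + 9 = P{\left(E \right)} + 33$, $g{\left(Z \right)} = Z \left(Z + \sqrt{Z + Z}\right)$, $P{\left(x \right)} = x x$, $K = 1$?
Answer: $-149$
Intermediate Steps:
$E = -1$ ($E = -4 + 3 = -1$)
$P{\left(x \right)} = x^{2}$
$g{\left(Z \right)} = Z \left(Z + \sqrt{2} \sqrt{Z}\right)$ ($g{\left(Z \right)} = Z \left(Z + \sqrt{2 Z}\right) = Z \left(Z + \sqrt{2} \sqrt{Z}\right)$)
$I{\left(F \right)} = 25$ ($I{\left(F \right)} = -9 + \left(\left(-1\right)^{2} + 33\right) = -9 + \left(1 + 33\right) = -9 + 34 = 25$)
$I{\left(g{\left(K \right)} \right)} - 174 = 25 - 174 = -149$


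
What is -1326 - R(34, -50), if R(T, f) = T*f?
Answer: 374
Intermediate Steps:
-1326 - R(34, -50) = -1326 - 34*(-50) = -1326 - 1*(-1700) = -1326 + 1700 = 374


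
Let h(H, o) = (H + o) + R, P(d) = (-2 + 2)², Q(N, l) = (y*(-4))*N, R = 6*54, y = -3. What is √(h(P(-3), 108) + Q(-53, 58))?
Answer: 2*I*√51 ≈ 14.283*I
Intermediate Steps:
R = 324
Q(N, l) = 12*N (Q(N, l) = (-3*(-4))*N = 12*N)
P(d) = 0 (P(d) = 0² = 0)
h(H, o) = 324 + H + o (h(H, o) = (H + o) + 324 = 324 + H + o)
√(h(P(-3), 108) + Q(-53, 58)) = √((324 + 0 + 108) + 12*(-53)) = √(432 - 636) = √(-204) = 2*I*√51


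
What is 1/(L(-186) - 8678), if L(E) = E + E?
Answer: -1/9050 ≈ -0.00011050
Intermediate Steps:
L(E) = 2*E
1/(L(-186) - 8678) = 1/(2*(-186) - 8678) = 1/(-372 - 8678) = 1/(-9050) = -1/9050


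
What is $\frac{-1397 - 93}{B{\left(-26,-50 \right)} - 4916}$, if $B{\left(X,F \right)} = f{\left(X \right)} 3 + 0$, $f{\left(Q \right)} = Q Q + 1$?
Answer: $\frac{298}{577} \approx 0.51646$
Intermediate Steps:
$f{\left(Q \right)} = 1 + Q^{2}$ ($f{\left(Q \right)} = Q^{2} + 1 = 1 + Q^{2}$)
$B{\left(X,F \right)} = 3 + 3 X^{2}$ ($B{\left(X,F \right)} = \left(1 + X^{2}\right) 3 + 0 = \left(3 + 3 X^{2}\right) + 0 = 3 + 3 X^{2}$)
$\frac{-1397 - 93}{B{\left(-26,-50 \right)} - 4916} = \frac{-1397 - 93}{\left(3 + 3 \left(-26\right)^{2}\right) - 4916} = - \frac{1490}{\left(3 + 3 \cdot 676\right) - 4916} = - \frac{1490}{\left(3 + 2028\right) - 4916} = - \frac{1490}{2031 - 4916} = - \frac{1490}{-2885} = \left(-1490\right) \left(- \frac{1}{2885}\right) = \frac{298}{577}$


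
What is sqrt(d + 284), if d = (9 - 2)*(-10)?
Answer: sqrt(214) ≈ 14.629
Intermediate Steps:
d = -70 (d = 7*(-10) = -70)
sqrt(d + 284) = sqrt(-70 + 284) = sqrt(214)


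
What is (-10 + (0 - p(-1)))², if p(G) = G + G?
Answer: 64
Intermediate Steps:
p(G) = 2*G
(-10 + (0 - p(-1)))² = (-10 + (0 - 2*(-1)))² = (-10 + (0 - 1*(-2)))² = (-10 + (0 + 2))² = (-10 + 2)² = (-8)² = 64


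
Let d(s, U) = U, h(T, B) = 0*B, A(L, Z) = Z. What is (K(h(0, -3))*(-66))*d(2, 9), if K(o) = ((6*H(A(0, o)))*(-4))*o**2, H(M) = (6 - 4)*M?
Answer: 0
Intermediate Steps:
h(T, B) = 0
H(M) = 2*M
K(o) = -48*o**3 (K(o) = ((6*(2*o))*(-4))*o**2 = ((12*o)*(-4))*o**2 = (-48*o)*o**2 = -48*o**3)
(K(h(0, -3))*(-66))*d(2, 9) = (-48*0**3*(-66))*9 = (-48*0*(-66))*9 = (0*(-66))*9 = 0*9 = 0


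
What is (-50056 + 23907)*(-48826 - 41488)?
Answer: 2361620786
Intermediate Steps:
(-50056 + 23907)*(-48826 - 41488) = -26149*(-90314) = 2361620786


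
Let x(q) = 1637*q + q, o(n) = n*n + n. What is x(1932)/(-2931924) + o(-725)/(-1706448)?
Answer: -144567073991/104232830124 ≈ -1.3870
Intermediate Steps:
o(n) = n + n² (o(n) = n² + n = n + n²)
x(q) = 1638*q
x(1932)/(-2931924) + o(-725)/(-1706448) = (1638*1932)/(-2931924) - 725*(1 - 725)/(-1706448) = 3164616*(-1/2931924) - 725*(-724)*(-1/1706448) = -263718/244327 + 524900*(-1/1706448) = -263718/244327 - 131225/426612 = -144567073991/104232830124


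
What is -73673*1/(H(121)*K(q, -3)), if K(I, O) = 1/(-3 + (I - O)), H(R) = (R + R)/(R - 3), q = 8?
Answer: -34773656/121 ≈ -2.8739e+5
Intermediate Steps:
H(R) = 2*R/(-3 + R) (H(R) = (2*R)/(-3 + R) = 2*R/(-3 + R))
K(I, O) = 1/(-3 + I - O)
-73673*1/(H(121)*K(q, -3)) = -73673/((2*121/(-3 + 121))/(-3 + 8 - 1*(-3))) = -73673/((2*121/118)/(-3 + 8 + 3)) = -73673/((2*121*(1/118))/8) = -73673/((121/59)*(1/8)) = -73673/121/472 = -73673*472/121 = -34773656/121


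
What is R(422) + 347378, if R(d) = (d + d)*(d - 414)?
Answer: 354130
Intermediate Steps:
R(d) = 2*d*(-414 + d) (R(d) = (2*d)*(-414 + d) = 2*d*(-414 + d))
R(422) + 347378 = 2*422*(-414 + 422) + 347378 = 2*422*8 + 347378 = 6752 + 347378 = 354130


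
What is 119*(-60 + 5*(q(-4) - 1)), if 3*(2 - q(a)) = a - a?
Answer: -6545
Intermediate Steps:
q(a) = 2 (q(a) = 2 - (a - a)/3 = 2 - 1/3*0 = 2 + 0 = 2)
119*(-60 + 5*(q(-4) - 1)) = 119*(-60 + 5*(2 - 1)) = 119*(-60 + 5*1) = 119*(-60 + 5) = 119*(-55) = -6545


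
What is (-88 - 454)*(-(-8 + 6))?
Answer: -1084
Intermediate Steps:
(-88 - 454)*(-(-8 + 6)) = -(-542)*(-2) = -542*2 = -1084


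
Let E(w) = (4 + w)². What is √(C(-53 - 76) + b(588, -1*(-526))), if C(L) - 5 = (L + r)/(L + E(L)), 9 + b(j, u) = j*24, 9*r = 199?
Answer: 5*√451024639/894 ≈ 118.78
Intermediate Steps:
r = 199/9 (r = (⅑)*199 = 199/9 ≈ 22.111)
b(j, u) = -9 + 24*j (b(j, u) = -9 + j*24 = -9 + 24*j)
C(L) = 5 + (199/9 + L)/(L + (4 + L)²) (C(L) = 5 + (L + 199/9)/(L + (4 + L)²) = 5 + (199/9 + L)/(L + (4 + L)²))
√(C(-53 - 76) + b(588, -1*(-526))) = √((919 + 45*(-53 - 76)² + 414*(-53 - 76))/(9*(16 + (-53 - 76)² + 9*(-53 - 76))) + (-9 + 24*588)) = √((919 + 45*(-129)² + 414*(-129))/(9*(16 + (-129)² + 9*(-129))) + (-9 + 14112)) = √((919 + 45*16641 - 53406)/(9*(16 + 16641 - 1161)) + 14103) = √((⅑)*(919 + 748845 - 53406)/15496 + 14103) = √((⅑)*(1/15496)*696358 + 14103) = √(26783/5364 + 14103) = √(75675275/5364) = 5*√451024639/894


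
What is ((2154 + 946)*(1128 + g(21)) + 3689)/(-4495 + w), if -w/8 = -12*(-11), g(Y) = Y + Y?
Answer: -3630689/5551 ≈ -654.06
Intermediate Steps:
g(Y) = 2*Y
w = -1056 (w = -(-96)*(-11) = -8*132 = -1056)
((2154 + 946)*(1128 + g(21)) + 3689)/(-4495 + w) = ((2154 + 946)*(1128 + 2*21) + 3689)/(-4495 - 1056) = (3100*(1128 + 42) + 3689)/(-5551) = (3100*1170 + 3689)*(-1/5551) = (3627000 + 3689)*(-1/5551) = 3630689*(-1/5551) = -3630689/5551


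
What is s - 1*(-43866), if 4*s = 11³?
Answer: 176795/4 ≈ 44199.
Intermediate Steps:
s = 1331/4 (s = (¼)*11³ = (¼)*1331 = 1331/4 ≈ 332.75)
s - 1*(-43866) = 1331/4 - 1*(-43866) = 1331/4 + 43866 = 176795/4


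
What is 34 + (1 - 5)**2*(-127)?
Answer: -1998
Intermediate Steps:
34 + (1 - 5)**2*(-127) = 34 + (-4)**2*(-127) = 34 + 16*(-127) = 34 - 2032 = -1998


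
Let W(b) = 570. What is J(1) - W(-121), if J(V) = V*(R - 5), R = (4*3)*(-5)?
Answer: -635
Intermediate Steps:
R = -60 (R = 12*(-5) = -60)
J(V) = -65*V (J(V) = V*(-60 - 5) = V*(-65) = -65*V)
J(1) - W(-121) = -65*1 - 1*570 = -65 - 570 = -635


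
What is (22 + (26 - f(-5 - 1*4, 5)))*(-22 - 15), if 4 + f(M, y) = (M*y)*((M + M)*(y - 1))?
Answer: 117956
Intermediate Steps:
f(M, y) = -4 + 2*y*M**2*(-1 + y) (f(M, y) = -4 + (M*y)*((M + M)*(y - 1)) = -4 + (M*y)*((2*M)*(-1 + y)) = -4 + (M*y)*(2*M*(-1 + y)) = -4 + 2*y*M**2*(-1 + y))
(22 + (26 - f(-5 - 1*4, 5)))*(-22 - 15) = (22 + (26 - (-4 - 2*5*(-5 - 1*4)**2 + 2*(-5 - 1*4)**2*5**2)))*(-22 - 15) = (22 + (26 - (-4 - 2*5*(-5 - 4)**2 + 2*(-5 - 4)**2*25)))*(-37) = (22 + (26 - (-4 - 2*5*(-9)**2 + 2*(-9)**2*25)))*(-37) = (22 + (26 - (-4 - 2*5*81 + 2*81*25)))*(-37) = (22 + (26 - (-4 - 810 + 4050)))*(-37) = (22 + (26 - 1*3236))*(-37) = (22 + (26 - 3236))*(-37) = (22 - 3210)*(-37) = -3188*(-37) = 117956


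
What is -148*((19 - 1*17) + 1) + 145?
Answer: -299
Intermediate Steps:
-148*((19 - 1*17) + 1) + 145 = -148*((19 - 17) + 1) + 145 = -148*(2 + 1) + 145 = -148*3 + 145 = -444 + 145 = -299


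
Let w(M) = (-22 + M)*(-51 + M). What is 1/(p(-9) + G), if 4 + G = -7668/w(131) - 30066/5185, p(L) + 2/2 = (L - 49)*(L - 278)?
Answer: 452132/7520909271 ≈ 6.0117e-5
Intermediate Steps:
w(M) = (-51 + M)*(-22 + M)
p(L) = -1 + (-278 + L)*(-49 + L) (p(L) = -1 + (L - 49)*(L - 278) = -1 + (-49 + L)*(-278 + L) = -1 + (-278 + L)*(-49 + L))
G = -4827869/452132 (G = -4 + (-7668/(1122 + 131**2 - 73*131) - 30066/5185) = -4 + (-7668/(1122 + 17161 - 9563) - 30066*1/5185) = -4 + (-7668/8720 - 30066/5185) = -4 + (-7668*1/8720 - 30066/5185) = -4 + (-1917/2180 - 30066/5185) = -4 - 3019341/452132 = -4827869/452132 ≈ -10.678)
1/(p(-9) + G) = 1/((13621 + (-9)**2 - 327*(-9)) - 4827869/452132) = 1/((13621 + 81 + 2943) - 4827869/452132) = 1/(16645 - 4827869/452132) = 1/(7520909271/452132) = 452132/7520909271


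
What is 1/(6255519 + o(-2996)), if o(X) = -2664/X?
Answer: 749/4685384397 ≈ 1.5986e-7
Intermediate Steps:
1/(6255519 + o(-2996)) = 1/(6255519 - 2664/(-2996)) = 1/(6255519 - 2664*(-1/2996)) = 1/(6255519 + 666/749) = 1/(4685384397/749) = 749/4685384397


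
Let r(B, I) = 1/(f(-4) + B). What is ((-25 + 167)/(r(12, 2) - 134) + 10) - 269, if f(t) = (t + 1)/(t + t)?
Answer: -1723940/6629 ≈ -260.06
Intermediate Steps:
f(t) = (1 + t)/(2*t) (f(t) = (1 + t)/((2*t)) = (1 + t)*(1/(2*t)) = (1 + t)/(2*t))
r(B, I) = 1/(3/8 + B) (r(B, I) = 1/((½)*(1 - 4)/(-4) + B) = 1/((½)*(-¼)*(-3) + B) = 1/(3/8 + B))
((-25 + 167)/(r(12, 2) - 134) + 10) - 269 = ((-25 + 167)/(8/(3 + 8*12) - 134) + 10) - 269 = (142/(8/(3 + 96) - 134) + 10) - 269 = (142/(8/99 - 134) + 10) - 269 = (142/(-13258/99) + 10) - 269 = (142*(-99/13258) + 10) - 269 = (-7029/6629 + 10) - 269 = 59261/6629 - 269 = -1723940/6629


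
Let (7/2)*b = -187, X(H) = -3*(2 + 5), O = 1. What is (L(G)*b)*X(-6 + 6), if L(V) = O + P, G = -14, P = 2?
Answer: 3366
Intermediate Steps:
X(H) = -21 (X(H) = -3*7 = -21)
L(V) = 3 (L(V) = 1 + 2 = 3)
b = -374/7 (b = (2/7)*(-187) = -374/7 ≈ -53.429)
(L(G)*b)*X(-6 + 6) = (3*(-374/7))*(-21) = -1122/7*(-21) = 3366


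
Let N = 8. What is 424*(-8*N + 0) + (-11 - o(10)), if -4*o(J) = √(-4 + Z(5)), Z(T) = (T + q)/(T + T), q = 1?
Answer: -27147 + I*√85/20 ≈ -27147.0 + 0.46098*I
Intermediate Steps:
Z(T) = (1 + T)/(2*T) (Z(T) = (T + 1)/(T + T) = (1 + T)/((2*T)) = (1 + T)*(1/(2*T)) = (1 + T)/(2*T))
o(J) = -I*√85/20 (o(J) = -√(-4 + (½)*(1 + 5)/5)/4 = -√(-4 + (½)*(⅕)*6)/4 = -√(-4 + ⅗)/4 = -I*√85/20)
424*(-8*N + 0) + (-11 - o(10)) = 424*(-8*8 + 0) + (-11 - (-1)*I*√85/20) = 424*(-64 + 0) + (-11 + I*√85/20) = 424*(-64) + (-11 + I*√85/20) = -27136 + (-11 + I*√85/20) = -27147 + I*√85/20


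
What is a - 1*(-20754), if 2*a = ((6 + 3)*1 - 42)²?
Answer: 42597/2 ≈ 21299.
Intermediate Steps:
a = 1089/2 (a = ((6 + 3)*1 - 42)²/2 = (9*1 - 42)²/2 = (9 - 42)²/2 = (½)*(-33)² = (½)*1089 = 1089/2 ≈ 544.50)
a - 1*(-20754) = 1089/2 - 1*(-20754) = 1089/2 + 20754 = 42597/2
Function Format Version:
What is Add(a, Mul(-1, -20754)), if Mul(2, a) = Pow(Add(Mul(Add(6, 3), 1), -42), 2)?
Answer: Rational(42597, 2) ≈ 21299.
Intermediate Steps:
a = Rational(1089, 2) (a = Mul(Rational(1, 2), Pow(Add(Mul(Add(6, 3), 1), -42), 2)) = Mul(Rational(1, 2), Pow(Add(Mul(9, 1), -42), 2)) = Mul(Rational(1, 2), Pow(Add(9, -42), 2)) = Mul(Rational(1, 2), Pow(-33, 2)) = Mul(Rational(1, 2), 1089) = Rational(1089, 2) ≈ 544.50)
Add(a, Mul(-1, -20754)) = Add(Rational(1089, 2), Mul(-1, -20754)) = Add(Rational(1089, 2), 20754) = Rational(42597, 2)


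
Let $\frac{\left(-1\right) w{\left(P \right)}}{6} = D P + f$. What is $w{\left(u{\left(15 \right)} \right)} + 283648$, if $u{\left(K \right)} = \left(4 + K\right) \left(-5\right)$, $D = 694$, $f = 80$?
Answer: $678748$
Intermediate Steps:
$u{\left(K \right)} = -20 - 5 K$
$w{\left(P \right)} = -480 - 4164 P$ ($w{\left(P \right)} = - 6 \left(694 P + 80\right) = - 6 \left(80 + 694 P\right) = -480 - 4164 P$)
$w{\left(u{\left(15 \right)} \right)} + 283648 = \left(-480 - 4164 \left(-20 - 75\right)\right) + 283648 = \left(-480 - -395580\right) + 283648 = \left(-480 + 395580\right) + 283648 = 395100 + 283648 = 678748$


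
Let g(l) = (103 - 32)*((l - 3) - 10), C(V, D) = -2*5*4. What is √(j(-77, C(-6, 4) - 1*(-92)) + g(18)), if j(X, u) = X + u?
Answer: √330 ≈ 18.166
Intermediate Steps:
C(V, D) = -40 (C(V, D) = -10*4 = -40)
g(l) = -923 + 71*l (g(l) = 71*((-3 + l) - 10) = 71*(-13 + l) = -923 + 71*l)
√(j(-77, C(-6, 4) - 1*(-92)) + g(18)) = √((-77 + (-40 - 1*(-92))) + (-923 + 71*18)) = √((-77 + (-40 + 92)) + (-923 + 1278)) = √((-77 + 52) + 355) = √(-25 + 355) = √330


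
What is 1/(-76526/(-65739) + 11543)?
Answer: 65739/758901803 ≈ 8.6624e-5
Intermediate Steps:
1/(-76526/(-65739) + 11543) = 1/(-76526*(-1/65739) + 11543) = 1/(76526/65739 + 11543) = 1/(758901803/65739) = 65739/758901803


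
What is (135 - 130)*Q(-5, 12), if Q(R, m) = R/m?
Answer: -25/12 ≈ -2.0833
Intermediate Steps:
Q(R, m) = R/m
(135 - 130)*Q(-5, 12) = (135 - 130)*(-5/12) = 5*(-5*1/12) = 5*(-5/12) = -25/12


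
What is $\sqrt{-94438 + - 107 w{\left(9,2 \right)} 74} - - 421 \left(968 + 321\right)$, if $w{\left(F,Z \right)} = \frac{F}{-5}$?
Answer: $542669 + \frac{4 i \sqrt{125290}}{5} \approx 5.4267 \cdot 10^{5} + 283.17 i$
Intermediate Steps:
$w{\left(F,Z \right)} = - \frac{F}{5}$ ($w{\left(F,Z \right)} = F \left(- \frac{1}{5}\right) = - \frac{F}{5}$)
$\sqrt{-94438 + - 107 w{\left(9,2 \right)} 74} - - 421 \left(968 + 321\right) = \sqrt{-94438 + - 107 \left(\left(- \frac{1}{5}\right) 9\right) 74} - - 421 \left(968 + 321\right) = \sqrt{-94438 + \left(-107\right) \left(- \frac{9}{5}\right) 74} - \left(-421\right) 1289 = \sqrt{-94438 + \frac{963}{5} \cdot 74} - -542669 = \sqrt{-94438 + \frac{71262}{5}} + 542669 = \sqrt{- \frac{400928}{5}} + 542669 = \frac{4 i \sqrt{125290}}{5} + 542669 = 542669 + \frac{4 i \sqrt{125290}}{5}$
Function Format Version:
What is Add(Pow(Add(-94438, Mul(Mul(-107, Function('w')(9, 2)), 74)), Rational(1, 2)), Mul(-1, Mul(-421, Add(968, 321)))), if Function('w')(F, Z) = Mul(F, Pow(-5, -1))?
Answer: Add(542669, Mul(Rational(4, 5), I, Pow(125290, Rational(1, 2)))) ≈ Add(5.4267e+5, Mul(283.17, I))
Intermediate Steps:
Function('w')(F, Z) = Mul(Rational(-1, 5), F) (Function('w')(F, Z) = Mul(F, Rational(-1, 5)) = Mul(Rational(-1, 5), F))
Add(Pow(Add(-94438, Mul(Mul(-107, Function('w')(9, 2)), 74)), Rational(1, 2)), Mul(-1, Mul(-421, Add(968, 321)))) = Add(Pow(Add(-94438, Mul(Mul(-107, Mul(Rational(-1, 5), 9)), 74)), Rational(1, 2)), Mul(-1, Mul(-421, Add(968, 321)))) = Add(Pow(Add(-94438, Mul(Mul(-107, Rational(-9, 5)), 74)), Rational(1, 2)), Mul(-1, Mul(-421, 1289))) = Add(Pow(Add(-94438, Mul(Rational(963, 5), 74)), Rational(1, 2)), Mul(-1, -542669)) = Add(Pow(Add(-94438, Rational(71262, 5)), Rational(1, 2)), 542669) = Add(Pow(Rational(-400928, 5), Rational(1, 2)), 542669) = Add(Mul(Rational(4, 5), I, Pow(125290, Rational(1, 2))), 542669) = Add(542669, Mul(Rational(4, 5), I, Pow(125290, Rational(1, 2))))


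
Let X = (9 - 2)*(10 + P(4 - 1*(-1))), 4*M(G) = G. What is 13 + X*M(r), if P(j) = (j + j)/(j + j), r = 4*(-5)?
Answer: -372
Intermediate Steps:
r = -20
M(G) = G/4
P(j) = 1 (P(j) = (2*j)/((2*j)) = (2*j)*(1/(2*j)) = 1)
X = 77 (X = (9 - 2)*(10 + 1) = 7*11 = 77)
13 + X*M(r) = 13 + 77*((1/4)*(-20)) = 13 + 77*(-5) = 13 - 385 = -372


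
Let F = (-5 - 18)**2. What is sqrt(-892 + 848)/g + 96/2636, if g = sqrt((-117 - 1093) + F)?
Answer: 24/659 + 2*sqrt(7491)/681 ≈ 0.29061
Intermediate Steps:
F = 529 (F = (-23)**2 = 529)
g = I*sqrt(681) (g = sqrt((-117 - 1093) + 529) = sqrt(-1210 + 529) = sqrt(-681) = I*sqrt(681) ≈ 26.096*I)
sqrt(-892 + 848)/g + 96/2636 = sqrt(-892 + 848)/((I*sqrt(681))) + 96/2636 = sqrt(-44)*(-I*sqrt(681)/681) + 96*(1/2636) = (2*I*sqrt(11))*(-I*sqrt(681)/681) + 24/659 = 2*sqrt(7491)/681 + 24/659 = 24/659 + 2*sqrt(7491)/681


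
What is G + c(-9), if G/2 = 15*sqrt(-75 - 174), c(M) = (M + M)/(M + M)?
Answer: 1 + 30*I*sqrt(249) ≈ 1.0 + 473.39*I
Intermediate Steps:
c(M) = 1 (c(M) = (2*M)/((2*M)) = (2*M)*(1/(2*M)) = 1)
G = 30*I*sqrt(249) (G = 2*(15*sqrt(-75 - 174)) = 2*(15*sqrt(-249)) = 2*(15*(I*sqrt(249))) = 2*(15*I*sqrt(249)) = 30*I*sqrt(249) ≈ 473.39*I)
G + c(-9) = 30*I*sqrt(249) + 1 = 1 + 30*I*sqrt(249)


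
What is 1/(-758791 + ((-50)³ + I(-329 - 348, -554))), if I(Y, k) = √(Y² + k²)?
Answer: -883791/781085766436 - √765245/781085766436 ≈ -1.1326e-6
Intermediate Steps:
1/(-758791 + ((-50)³ + I(-329 - 348, -554))) = 1/(-758791 + ((-50)³ + √((-329 - 348)² + (-554)²))) = 1/(-758791 + (-125000 + √((-677)² + 306916))) = 1/(-758791 + (-125000 + √(458329 + 306916))) = 1/(-758791 + (-125000 + √765245)) = 1/(-883791 + √765245)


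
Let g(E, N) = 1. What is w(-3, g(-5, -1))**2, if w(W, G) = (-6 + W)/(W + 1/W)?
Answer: 729/100 ≈ 7.2900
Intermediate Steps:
w(W, G) = (-6 + W)/(W + 1/W)
w(-3, g(-5, -1))**2 = (-3*(-6 - 3)/(1 + (-3)**2))**2 = (-3*(-9)/(1 + 9))**2 = (-3*(-9)/10)**2 = (-3*1/10*(-9))**2 = (27/10)**2 = 729/100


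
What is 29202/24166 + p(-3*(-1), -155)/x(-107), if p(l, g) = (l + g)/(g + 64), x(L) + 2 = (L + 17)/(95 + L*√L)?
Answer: 172188556223/456183648193 + 121980*I*√107/37754171 ≈ 0.37745 + 0.033421*I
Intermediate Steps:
x(L) = -2 + (17 + L)/(95 + L^(3/2)) (x(L) = -2 + (L + 17)/(95 + L*√L) = -2 + (17 + L)/(95 + L^(3/2)))
p(l, g) = (g + l)/(64 + g)
29202/24166 + p(-3*(-1), -155)/x(-107) = 29202/24166 + ((-155 - 3*(-1))/(64 - 155))/(((-173 - 107 - (-214)*I*√107)/(95 + (-107)^(3/2)))) = 29202*(1/24166) + ((-155 + 3)/(-91))/(((-173 - 107 - (-214)*I*√107)/(95 - 107*I*√107))) = 14601/12083 + (-1/91*(-152))/(((-173 - 107 + 214*I*√107)/(95 - 107*I*√107))) = 14601/12083 + 152/(91*(((-280 + 214*I*√107)/(95 - 107*I*√107)))) = 14601/12083 + 152*((95 - 107*I*√107)/(-280 + 214*I*√107))/91 = 14601/12083 + 152*(95 - 107*I*√107)/(91*(-280 + 214*I*√107))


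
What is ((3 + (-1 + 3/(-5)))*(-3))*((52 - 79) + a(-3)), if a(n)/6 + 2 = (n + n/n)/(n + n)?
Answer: 777/5 ≈ 155.40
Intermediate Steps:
a(n) = -12 + 3*(1 + n)/n (a(n) = -12 + 6*((n + n/n)/(n + n)) = -12 + 6*((n + 1)/((2*n))) = -12 + 6*((1 + n)*(1/(2*n))) = -12 + 6*((1 + n)/(2*n)) = -12 + 3*(1 + n)/n)
((3 + (-1 + 3/(-5)))*(-3))*((52 - 79) + a(-3)) = ((3 + (-1 + 3/(-5)))*(-3))*((52 - 79) + (-9 + 3/(-3))) = ((3 + (-1 + 3*(-⅕)))*(-3))*(-27 + (-9 + 3*(-⅓))) = ((3 + (-1 - ⅗))*(-3))*(-27 + (-9 - 1)) = ((3 - 8/5)*(-3))*(-27 - 10) = ((7/5)*(-3))*(-37) = -21/5*(-37) = 777/5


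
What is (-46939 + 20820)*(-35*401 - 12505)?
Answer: 693198260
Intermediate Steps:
(-46939 + 20820)*(-35*401 - 12505) = -26119*(-14035 - 12505) = -26119*(-26540) = 693198260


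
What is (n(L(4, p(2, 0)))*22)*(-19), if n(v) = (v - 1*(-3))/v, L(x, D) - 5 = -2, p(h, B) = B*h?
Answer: -836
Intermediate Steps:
L(x, D) = 3 (L(x, D) = 5 - 2 = 3)
n(v) = (3 + v)/v (n(v) = (v + 3)/v = (3 + v)/v)
(n(L(4, p(2, 0)))*22)*(-19) = (((3 + 3)/3)*22)*(-19) = (((1/3)*6)*22)*(-19) = (2*22)*(-19) = 44*(-19) = -836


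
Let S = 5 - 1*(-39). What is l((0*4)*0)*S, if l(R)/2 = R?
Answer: 0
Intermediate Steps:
l(R) = 2*R
S = 44 (S = 5 + 39 = 44)
l((0*4)*0)*S = (2*((0*4)*0))*44 = (2*(0*0))*44 = (2*0)*44 = 0*44 = 0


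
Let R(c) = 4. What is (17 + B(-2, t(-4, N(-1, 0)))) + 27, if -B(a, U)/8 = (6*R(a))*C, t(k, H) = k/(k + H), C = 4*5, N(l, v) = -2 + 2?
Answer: -3796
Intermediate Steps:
N(l, v) = 0
C = 20
t(k, H) = k/(H + k)
B(a, U) = -3840 (B(a, U) = -8*6*4*20 = -192*20 = -8*480 = -3840)
(17 + B(-2, t(-4, N(-1, 0)))) + 27 = (17 - 3840) + 27 = -3823 + 27 = -3796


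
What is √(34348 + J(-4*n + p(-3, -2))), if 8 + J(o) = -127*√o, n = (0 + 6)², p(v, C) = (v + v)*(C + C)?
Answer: √(34340 - 254*I*√30) ≈ 185.35 - 3.753*I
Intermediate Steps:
p(v, C) = 4*C*v (p(v, C) = (2*v)*(2*C) = 4*C*v)
n = 36 (n = 6² = 36)
J(o) = -8 - 127*√o
√(34348 + J(-4*n + p(-3, -2))) = √(34348 + (-8 - 127*√(-4*36 + 4*(-2)*(-3)))) = √(34348 + (-8 - 127*√(-144 + 24))) = √(34348 + (-8 - 254*I*√30)) = √(34340 - 254*I*√30)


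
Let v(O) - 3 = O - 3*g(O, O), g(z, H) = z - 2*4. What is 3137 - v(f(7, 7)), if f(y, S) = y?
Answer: 3124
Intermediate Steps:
g(z, H) = -8 + z (g(z, H) = z - 8 = -8 + z)
v(O) = 27 - 2*O (v(O) = 3 + (O - 3*(-8 + O)) = 3 + (O + (24 - 3*O)) = 3 + (24 - 2*O) = 27 - 2*O)
3137 - v(f(7, 7)) = 3137 - (27 - 2*7) = 3137 - (27 - 14) = 3137 - 1*13 = 3137 - 13 = 3124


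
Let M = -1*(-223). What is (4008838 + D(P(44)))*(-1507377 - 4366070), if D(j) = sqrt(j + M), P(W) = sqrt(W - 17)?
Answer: -23545697524586 - 5873447*sqrt(223 + 3*sqrt(3)) ≈ -2.3546e+13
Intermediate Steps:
M = 223
P(W) = sqrt(-17 + W)
D(j) = sqrt(223 + j) (D(j) = sqrt(j + 223) = sqrt(223 + j))
(4008838 + D(P(44)))*(-1507377 - 4366070) = (4008838 + sqrt(223 + sqrt(-17 + 44)))*(-1507377 - 4366070) = (4008838 + sqrt(223 + sqrt(27)))*(-5873447) = (4008838 + sqrt(223 + 3*sqrt(3)))*(-5873447) = -23545697524586 - 5873447*sqrt(223 + 3*sqrt(3))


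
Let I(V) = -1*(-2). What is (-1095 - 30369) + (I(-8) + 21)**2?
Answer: -30935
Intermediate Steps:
I(V) = 2
(-1095 - 30369) + (I(-8) + 21)**2 = (-1095 - 30369) + (2 + 21)**2 = -31464 + 23**2 = -31464 + 529 = -30935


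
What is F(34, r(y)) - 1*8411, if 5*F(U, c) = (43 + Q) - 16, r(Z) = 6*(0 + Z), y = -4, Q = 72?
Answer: -41956/5 ≈ -8391.2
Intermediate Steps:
r(Z) = 6*Z
F(U, c) = 99/5 (F(U, c) = ((43 + 72) - 16)/5 = (115 - 16)/5 = (1/5)*99 = 99/5)
F(34, r(y)) - 1*8411 = 99/5 - 1*8411 = 99/5 - 8411 = -41956/5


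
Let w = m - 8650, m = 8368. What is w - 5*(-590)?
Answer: 2668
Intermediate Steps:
w = -282 (w = 8368 - 8650 = -282)
w - 5*(-590) = -282 - 5*(-590) = -282 - 1*(-2950) = -282 + 2950 = 2668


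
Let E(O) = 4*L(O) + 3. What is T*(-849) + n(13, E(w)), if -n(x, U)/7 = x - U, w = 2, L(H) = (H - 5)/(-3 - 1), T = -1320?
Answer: 1120631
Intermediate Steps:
L(H) = 5/4 - H/4 (L(H) = (-5 + H)/(-4) = (-5 + H)*(-¼) = 5/4 - H/4)
E(O) = 8 - O (E(O) = 4*(5/4 - O/4) + 3 = (5 - O) + 3 = 8 - O)
n(x, U) = -7*x + 7*U (n(x, U) = -7*(x - U) = -7*x + 7*U)
T*(-849) + n(13, E(w)) = -1320*(-849) + (-7*13 + 7*(8 - 1*2)) = 1120680 + (-91 + 7*(8 - 2)) = 1120680 + (-91 + 7*6) = 1120680 + (-91 + 42) = 1120680 - 49 = 1120631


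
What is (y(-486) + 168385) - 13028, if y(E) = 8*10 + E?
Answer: 154951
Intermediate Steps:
y(E) = 80 + E
(y(-486) + 168385) - 13028 = ((80 - 486) + 168385) - 13028 = (-406 + 168385) - 13028 = 167979 - 13028 = 154951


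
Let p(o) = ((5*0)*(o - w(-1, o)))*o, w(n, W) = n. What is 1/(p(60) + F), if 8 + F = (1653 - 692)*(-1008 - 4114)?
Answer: -1/4922250 ≈ -2.0316e-7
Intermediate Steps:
F = -4922250 (F = -8 + (1653 - 692)*(-1008 - 4114) = -8 + 961*(-5122) = -8 - 4922242 = -4922250)
p(o) = 0 (p(o) = ((5*0)*(o - 1*(-1)))*o = (0*(o + 1))*o = (0*(1 + o))*o = 0*o = 0)
1/(p(60) + F) = 1/(0 - 4922250) = 1/(-4922250) = -1/4922250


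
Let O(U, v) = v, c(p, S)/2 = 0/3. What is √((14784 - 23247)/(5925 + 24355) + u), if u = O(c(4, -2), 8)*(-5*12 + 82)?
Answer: √40278584690/15140 ≈ 13.256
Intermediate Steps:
c(p, S) = 0 (c(p, S) = 2*(0/3) = 2*(0*(⅓)) = 2*0 = 0)
u = 176 (u = 8*(-5*12 + 82) = 8*(-60 + 82) = 8*22 = 176)
√((14784 - 23247)/(5925 + 24355) + u) = √((14784 - 23247)/(5925 + 24355) + 176) = √(-8463/30280 + 176) = √(5320817/30280) = √40278584690/15140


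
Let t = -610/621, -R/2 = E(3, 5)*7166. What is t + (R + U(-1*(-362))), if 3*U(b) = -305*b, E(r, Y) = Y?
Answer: -67356340/621 ≈ -1.0846e+5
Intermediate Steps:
R = -71660 (R = -10*7166 = -2*35830 = -71660)
U(b) = -305*b/3 (U(b) = (-305*b)/3 = -305*b/3)
t = -610/621 (t = (1/621)*(-610) = -610/621 ≈ -0.98229)
t + (R + U(-1*(-362))) = -610/621 + (-71660 - (-305)*(-362)/3) = -610/621 + (-71660 - 305/3*362) = -610/621 + (-71660 - 110410/3) = -610/621 - 325390/3 = -67356340/621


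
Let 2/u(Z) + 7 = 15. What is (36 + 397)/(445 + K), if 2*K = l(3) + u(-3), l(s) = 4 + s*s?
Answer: 3464/3613 ≈ 0.95876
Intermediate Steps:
l(s) = 4 + s²
u(Z) = ¼ (u(Z) = 2/(-7 + 15) = 2/8 = 2*(⅛) = ¼)
K = 53/8 (K = ((4 + 3²) + ¼)/2 = ((4 + 9) + ¼)/2 = (13 + ¼)/2 = (½)*(53/4) = 53/8 ≈ 6.6250)
(36 + 397)/(445 + K) = (36 + 397)/(445 + 53/8) = 433/(3613/8) = 433*(8/3613) = 3464/3613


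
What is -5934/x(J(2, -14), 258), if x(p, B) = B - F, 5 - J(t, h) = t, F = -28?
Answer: -2967/143 ≈ -20.748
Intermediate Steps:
J(t, h) = 5 - t
x(p, B) = 28 + B (x(p, B) = B - 1*(-28) = B + 28 = 28 + B)
-5934/x(J(2, -14), 258) = -5934/(28 + 258) = -5934/286 = -5934*1/286 = -2967/143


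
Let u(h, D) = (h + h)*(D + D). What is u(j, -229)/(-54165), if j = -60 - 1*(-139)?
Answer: 72364/54165 ≈ 1.3360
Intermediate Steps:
j = 79 (j = -60 + 139 = 79)
u(h, D) = 4*D*h (u(h, D) = (2*h)*(2*D) = 4*D*h)
u(j, -229)/(-54165) = (4*(-229)*79)/(-54165) = -72364*(-1/54165) = 72364/54165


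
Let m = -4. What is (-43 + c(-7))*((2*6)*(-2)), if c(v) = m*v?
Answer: 360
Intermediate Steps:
c(v) = -4*v
(-43 + c(-7))*((2*6)*(-2)) = (-43 - 4*(-7))*((2*6)*(-2)) = (-43 + 28)*(12*(-2)) = -15*(-24) = 360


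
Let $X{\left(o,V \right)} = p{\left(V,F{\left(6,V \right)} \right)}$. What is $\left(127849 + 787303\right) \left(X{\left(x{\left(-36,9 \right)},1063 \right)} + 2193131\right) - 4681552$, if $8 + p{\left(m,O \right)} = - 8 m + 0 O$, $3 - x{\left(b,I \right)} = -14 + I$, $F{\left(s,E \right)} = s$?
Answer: $1999253765536$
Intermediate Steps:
$x{\left(b,I \right)} = 17 - I$ ($x{\left(b,I \right)} = 3 - \left(-14 + I\right) = 17 - I$)
$p{\left(m,O \right)} = -8 - 8 m$ ($p{\left(m,O \right)} = -8 + \left(- 8 m + 0 O\right) = -8 + \left(- 8 m + 0\right) = -8 - 8 m$)
$X{\left(o,V \right)} = -8 - 8 V$
$\left(127849 + 787303\right) \left(X{\left(x{\left(-36,9 \right)},1063 \right)} + 2193131\right) - 4681552 = \left(127849 + 787303\right) \left(\left(-8 - 8504\right) + 2193131\right) - 4681552 = 915152 \left(\left(-8 - 8504\right) + 2193131\right) - 4681552 = 915152 \left(-8512 + 2193131\right) - 4681552 = 915152 \cdot 2184619 - 4681552 = 1999258447088 - 4681552 = 1999253765536$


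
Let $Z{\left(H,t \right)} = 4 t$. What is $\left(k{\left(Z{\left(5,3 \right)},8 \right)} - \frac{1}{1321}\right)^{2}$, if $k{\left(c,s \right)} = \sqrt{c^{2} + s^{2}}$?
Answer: $\frac{362968529}{1745041} - \frac{8 \sqrt{13}}{1321} \approx 207.98$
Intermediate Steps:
$\left(k{\left(Z{\left(5,3 \right)},8 \right)} - \frac{1}{1321}\right)^{2} = \left(\sqrt{\left(4 \cdot 3\right)^{2} + 8^{2}} - \frac{1}{1321}\right)^{2} = \left(\sqrt{12^{2} + 64} - \frac{1}{1321}\right)^{2} = \left(\sqrt{144 + 64} - \frac{1}{1321}\right)^{2} = \left(\sqrt{208} - \frac{1}{1321}\right)^{2} = \left(4 \sqrt{13} - \frac{1}{1321}\right)^{2} = \left(- \frac{1}{1321} + 4 \sqrt{13}\right)^{2}$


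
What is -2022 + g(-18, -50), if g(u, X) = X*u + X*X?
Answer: 1378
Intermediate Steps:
g(u, X) = X² + X*u (g(u, X) = X*u + X² = X² + X*u)
-2022 + g(-18, -50) = -2022 - 50*(-50 - 18) = -2022 - 50*(-68) = -2022 + 3400 = 1378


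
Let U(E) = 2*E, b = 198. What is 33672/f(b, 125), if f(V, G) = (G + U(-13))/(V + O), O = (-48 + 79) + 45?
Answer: 3075376/33 ≈ 93193.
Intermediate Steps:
O = 76 (O = 31 + 45 = 76)
f(V, G) = (-26 + G)/(76 + V) (f(V, G) = (G + 2*(-13))/(V + 76) = (G - 26)/(76 + V) = (-26 + G)/(76 + V))
33672/f(b, 125) = 33672/(((-26 + 125)/(76 + 198))) = 33672/((99/274)) = 33672/(((1/274)*99)) = 33672/(99/274) = 33672*(274/99) = 3075376/33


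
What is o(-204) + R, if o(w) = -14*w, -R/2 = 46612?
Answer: -90368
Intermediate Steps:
R = -93224 (R = -2*46612 = -93224)
o(-204) + R = -14*(-204) - 93224 = 2856 - 93224 = -90368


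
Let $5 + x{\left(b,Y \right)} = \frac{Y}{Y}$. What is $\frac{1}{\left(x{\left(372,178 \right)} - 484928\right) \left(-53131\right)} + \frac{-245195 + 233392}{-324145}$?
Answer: $\frac{304103375776021}{8351570671511340} \approx 0.036413$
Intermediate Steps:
$x{\left(b,Y \right)} = -4$ ($x{\left(b,Y \right)} = -5 + \frac{Y}{Y} = -5 + 1 = -4$)
$\frac{1}{\left(x{\left(372,178 \right)} - 484928\right) \left(-53131\right)} + \frac{-245195 + 233392}{-324145} = \frac{1}{\left(-4 - 484928\right) \left(-53131\right)} + \frac{-245195 + 233392}{-324145} = \frac{1}{-484932} \left(- \frac{1}{53131}\right) - - \frac{11803}{324145} = \left(- \frac{1}{484932}\right) \left(- \frac{1}{53131}\right) + \frac{11803}{324145} = \frac{1}{25764922092} + \frac{11803}{324145} = \frac{304103375776021}{8351570671511340}$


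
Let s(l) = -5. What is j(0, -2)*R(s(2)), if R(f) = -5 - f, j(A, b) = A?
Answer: 0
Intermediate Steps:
j(0, -2)*R(s(2)) = 0*(-5 - 1*(-5)) = 0*(-5 + 5) = 0*0 = 0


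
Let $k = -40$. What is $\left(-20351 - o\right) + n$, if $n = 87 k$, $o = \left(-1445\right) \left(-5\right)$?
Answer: $-31056$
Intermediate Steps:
$o = 7225$
$n = -3480$ ($n = 87 \left(-40\right) = -3480$)
$\left(-20351 - o\right) + n = \left(-20351 - 7225\right) - 3480 = -27576 - 3480 = -31056$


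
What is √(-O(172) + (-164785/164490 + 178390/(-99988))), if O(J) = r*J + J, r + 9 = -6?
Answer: √406638525011296578546/411175653 ≈ 49.043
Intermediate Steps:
r = -15 (r = -9 - 6 = -15)
O(J) = -14*J (O(J) = -15*J + J = -14*J)
√(-O(172) + (-164785/164490 + 178390/(-99988))) = √(-(-14)*172 + (-164785/164490 + 178390/(-99988))) = √(-1*(-2408) + (-164785*1/164490 + 178390*(-1/99988))) = √(2408 + (-32957/32898 - 89195/49994)) = √(2408 - 1145497342/411175653) = √(988965475082/411175653) = √406638525011296578546/411175653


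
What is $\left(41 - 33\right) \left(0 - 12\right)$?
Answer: $-96$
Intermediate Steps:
$\left(41 - 33\right) \left(0 - 12\right) = 8 \left(0 - 12\right) = 8 \left(-12\right) = -96$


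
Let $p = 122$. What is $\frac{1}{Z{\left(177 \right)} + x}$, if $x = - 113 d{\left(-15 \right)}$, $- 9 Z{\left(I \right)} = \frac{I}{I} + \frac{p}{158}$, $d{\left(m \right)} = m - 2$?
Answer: $\frac{711}{1365691} \approx 0.00052062$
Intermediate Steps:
$d{\left(m \right)} = -2 + m$ ($d{\left(m \right)} = m - 2 = -2 + m$)
$Z{\left(I \right)} = - \frac{140}{711}$ ($Z{\left(I \right)} = - \frac{\frac{I}{I} + \frac{122}{158}}{9} = - \frac{1 + 122 \cdot \frac{1}{158}}{9} = - \frac{1 + \frac{61}{79}}{9} = \left(- \frac{1}{9}\right) \frac{140}{79} = - \frac{140}{711}$)
$x = 1921$ ($x = - 113 \left(-2 - 15\right) = \left(-113\right) \left(-17\right) = 1921$)
$\frac{1}{Z{\left(177 \right)} + x} = \frac{1}{- \frac{140}{711} + 1921} = \frac{1}{\frac{1365691}{711}} = \frac{711}{1365691}$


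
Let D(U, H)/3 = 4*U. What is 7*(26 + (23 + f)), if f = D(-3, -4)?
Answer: 91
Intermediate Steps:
D(U, H) = 12*U (D(U, H) = 3*(4*U) = 12*U)
f = -36 (f = 12*(-3) = -36)
7*(26 + (23 + f)) = 7*(26 + (23 - 36)) = 7*(26 - 13) = 7*13 = 91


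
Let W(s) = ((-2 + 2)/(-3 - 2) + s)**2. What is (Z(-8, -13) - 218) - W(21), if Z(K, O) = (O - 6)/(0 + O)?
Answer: -8548/13 ≈ -657.54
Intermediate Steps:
Z(K, O) = (-6 + O)/O
W(s) = s**2 (W(s) = (0/(-5) + s)**2 = (0*(-1/5) + s)**2 = (0 + s)**2 = s**2)
(Z(-8, -13) - 218) - W(21) = ((-6 - 13)/(-13) - 218) - 1*21**2 = (-1/13*(-19) - 218) - 1*441 = (19/13 - 218) - 441 = -2815/13 - 441 = -8548/13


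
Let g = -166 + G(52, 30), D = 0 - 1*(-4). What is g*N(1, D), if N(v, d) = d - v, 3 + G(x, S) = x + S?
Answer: -261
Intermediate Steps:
G(x, S) = -3 + S + x (G(x, S) = -3 + (x + S) = -3 + (S + x) = -3 + S + x)
D = 4 (D = 0 + 4 = 4)
g = -87 (g = -166 + (-3 + 30 + 52) = -166 + 79 = -87)
g*N(1, D) = -87*(4 - 1*1) = -87*(4 - 1) = -87*3 = -261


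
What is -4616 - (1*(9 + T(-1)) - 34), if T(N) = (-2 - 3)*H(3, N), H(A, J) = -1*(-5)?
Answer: -4566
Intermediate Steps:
H(A, J) = 5
T(N) = -25 (T(N) = (-2 - 3)*5 = -5*5 = -25)
-4616 - (1*(9 + T(-1)) - 34) = -4616 - (1*(9 - 25) - 34) = -4616 - (1*(-16) - 34) = -4616 - (-16 - 34) = -4616 - 1*(-50) = -4616 + 50 = -4566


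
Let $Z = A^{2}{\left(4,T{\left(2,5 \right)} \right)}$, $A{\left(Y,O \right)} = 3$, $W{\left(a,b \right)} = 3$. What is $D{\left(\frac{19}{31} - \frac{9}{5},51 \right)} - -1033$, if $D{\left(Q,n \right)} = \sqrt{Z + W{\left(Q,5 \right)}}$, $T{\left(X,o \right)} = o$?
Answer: $1033 + 2 \sqrt{3} \approx 1036.5$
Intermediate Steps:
$Z = 9$ ($Z = 3^{2} = 9$)
$D{\left(Q,n \right)} = 2 \sqrt{3}$ ($D{\left(Q,n \right)} = \sqrt{9 + 3} = \sqrt{12} = 2 \sqrt{3}$)
$D{\left(\frac{19}{31} - \frac{9}{5},51 \right)} - -1033 = 2 \sqrt{3} - -1033 = 2 \sqrt{3} + 1033 = 1033 + 2 \sqrt{3}$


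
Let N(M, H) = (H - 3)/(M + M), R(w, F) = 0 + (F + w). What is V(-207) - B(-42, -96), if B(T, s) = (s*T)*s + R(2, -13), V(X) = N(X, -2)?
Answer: 160252367/414 ≈ 3.8708e+5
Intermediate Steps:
R(w, F) = F + w
N(M, H) = (-3 + H)/(2*M) (N(M, H) = (-3 + H)/((2*M)) = (-3 + H)*(1/(2*M)) = (-3 + H)/(2*M))
V(X) = -5/(2*X) (V(X) = (-3 - 2)/(2*X) = (½)*(-5)/X = -5/(2*X))
B(T, s) = -11 + T*s² (B(T, s) = (s*T)*s + (-13 + 2) = (T*s)*s - 11 = T*s² - 11 = -11 + T*s²)
V(-207) - B(-42, -96) = -5/2/(-207) - (-11 - 42*(-96)²) = -5/2*(-1/207) - (-11 - 42*9216) = 5/414 - (-11 - 387072) = 5/414 - 1*(-387083) = 5/414 + 387083 = 160252367/414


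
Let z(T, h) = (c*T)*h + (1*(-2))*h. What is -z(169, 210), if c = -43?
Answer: 1526490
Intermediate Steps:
z(T, h) = -2*h - 43*T*h (z(T, h) = (-43*T)*h + (1*(-2))*h = -43*T*h - 2*h = -2*h - 43*T*h)
-z(169, 210) = -210*(-2 - 43*169) = -210*(-2 - 7267) = -210*(-7269) = -1*(-1526490) = 1526490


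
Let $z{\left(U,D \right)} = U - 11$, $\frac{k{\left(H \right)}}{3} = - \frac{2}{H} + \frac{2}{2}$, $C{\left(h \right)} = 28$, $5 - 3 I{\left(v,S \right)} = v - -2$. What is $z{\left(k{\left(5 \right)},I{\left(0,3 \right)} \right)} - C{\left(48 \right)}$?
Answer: $- \frac{186}{5} \approx -37.2$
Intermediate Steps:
$I{\left(v,S \right)} = 1 - \frac{v}{3}$ ($I{\left(v,S \right)} = \frac{5}{3} - \frac{v - -2}{3} = \frac{5}{3} - \frac{v + 2}{3} = \frac{5}{3} - \frac{2 + v}{3} = \frac{5}{3} - \left(\frac{2}{3} + \frac{v}{3}\right) = 1 - \frac{v}{3}$)
$k{\left(H \right)} = 3 - \frac{6}{H}$ ($k{\left(H \right)} = 3 \left(- \frac{2}{H} + \frac{2}{2}\right) = 3 \left(- \frac{2}{H} + 2 \cdot \frac{1}{2}\right) = 3 \left(- \frac{2}{H} + 1\right) = 3 \left(1 - \frac{2}{H}\right) = 3 - \frac{6}{H}$)
$z{\left(U,D \right)} = -11 + U$
$z{\left(k{\left(5 \right)},I{\left(0,3 \right)} \right)} - C{\left(48 \right)} = \left(-11 + \left(3 - \frac{6}{5}\right)\right) - 28 = \left(-11 + \frac{9}{5}\right) - 28 = - \frac{46}{5} - 28 = - \frac{186}{5}$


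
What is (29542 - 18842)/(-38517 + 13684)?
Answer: -10700/24833 ≈ -0.43088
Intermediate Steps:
(29542 - 18842)/(-38517 + 13684) = 10700/(-24833) = 10700*(-1/24833) = -10700/24833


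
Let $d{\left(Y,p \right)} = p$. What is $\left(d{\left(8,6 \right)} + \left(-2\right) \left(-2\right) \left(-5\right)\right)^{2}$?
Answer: $196$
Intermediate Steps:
$\left(d{\left(8,6 \right)} + \left(-2\right) \left(-2\right) \left(-5\right)\right)^{2} = \left(6 + \left(-2\right) \left(-2\right) \left(-5\right)\right)^{2} = \left(6 + 4 \left(-5\right)\right)^{2} = \left(6 - 20\right)^{2} = \left(-14\right)^{2} = 196$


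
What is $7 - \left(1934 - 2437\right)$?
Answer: $510$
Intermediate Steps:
$7 - \left(1934 - 2437\right) = 7 - -503 = 7 + 503 = 510$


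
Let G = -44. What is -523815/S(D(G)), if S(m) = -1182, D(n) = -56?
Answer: 174605/394 ≈ 443.16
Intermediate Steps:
-523815/S(D(G)) = -523815/(-1182) = -523815*(-1/1182) = 174605/394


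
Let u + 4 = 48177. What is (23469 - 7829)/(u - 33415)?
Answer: 7820/7379 ≈ 1.0598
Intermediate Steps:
u = 48173 (u = -4 + 48177 = 48173)
(23469 - 7829)/(u - 33415) = (23469 - 7829)/(48173 - 33415) = 15640/14758 = 15640*(1/14758) = 7820/7379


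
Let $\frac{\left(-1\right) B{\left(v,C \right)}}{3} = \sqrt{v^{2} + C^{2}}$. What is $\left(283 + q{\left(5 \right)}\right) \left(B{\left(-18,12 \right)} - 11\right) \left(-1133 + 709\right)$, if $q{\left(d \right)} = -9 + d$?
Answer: $1301256 + 2129328 \sqrt{13} \approx 8.9787 \cdot 10^{6}$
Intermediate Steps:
$B{\left(v,C \right)} = - 3 \sqrt{C^{2} + v^{2}}$ ($B{\left(v,C \right)} = - 3 \sqrt{v^{2} + C^{2}} = - 3 \sqrt{C^{2} + v^{2}}$)
$\left(283 + q{\left(5 \right)}\right) \left(B{\left(-18,12 \right)} - 11\right) \left(-1133 + 709\right) = \left(283 + \left(-9 + 5\right)\right) \left(- 3 \sqrt{12^{2} + \left(-18\right)^{2}} - 11\right) \left(-1133 + 709\right) = \left(283 - 4\right) \left(- 3 \sqrt{144 + 324} - 11\right) \left(-424\right) = 279 \left(- 3 \sqrt{468} - 11\right) \left(-424\right) = 279 \left(- 3 \cdot 6 \sqrt{13} - 11\right) \left(-424\right) = 279 \left(- 18 \sqrt{13} - 11\right) \left(-424\right) = 279 \left(-11 - 18 \sqrt{13}\right) \left(-424\right) = \left(-3069 - 5022 \sqrt{13}\right) \left(-424\right) = 1301256 + 2129328 \sqrt{13}$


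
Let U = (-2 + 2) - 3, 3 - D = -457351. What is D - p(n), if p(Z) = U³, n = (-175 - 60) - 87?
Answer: 457381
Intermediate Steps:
D = 457354 (D = 3 - 1*(-457351) = 3 + 457351 = 457354)
U = -3 (U = 0 - 3 = -3)
n = -322 (n = -235 - 87 = -322)
p(Z) = -27 (p(Z) = (-3)³ = -27)
D - p(n) = 457354 - 1*(-27) = 457354 + 27 = 457381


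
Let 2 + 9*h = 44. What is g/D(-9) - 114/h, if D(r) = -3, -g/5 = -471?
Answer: -5666/7 ≈ -809.43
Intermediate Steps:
g = 2355 (g = -5*(-471) = 2355)
h = 14/3 (h = -2/9 + (⅑)*44 = -2/9 + 44/9 = 14/3 ≈ 4.6667)
g/D(-9) - 114/h = 2355/(-3) - 114/14/3 = 2355*(-⅓) - 114*3/14 = -785 - 171/7 = -5666/7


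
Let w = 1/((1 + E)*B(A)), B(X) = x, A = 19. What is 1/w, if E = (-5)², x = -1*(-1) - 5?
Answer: -104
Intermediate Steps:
x = -4 (x = 1 - 5 = -4)
B(X) = -4
E = 25
w = -1/104 (w = 1/((1 + 25)*(-4)) = 1/(26*(-4)) = 1/(-104) = -1/104 ≈ -0.0096154)
1/w = 1/(-1/104) = -104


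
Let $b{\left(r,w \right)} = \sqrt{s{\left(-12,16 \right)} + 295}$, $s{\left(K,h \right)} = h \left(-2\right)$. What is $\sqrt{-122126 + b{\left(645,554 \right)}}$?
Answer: $\sqrt{-122126 + \sqrt{263}} \approx 349.44 i$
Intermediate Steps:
$s{\left(K,h \right)} = - 2 h$
$b{\left(r,w \right)} = \sqrt{263}$ ($b{\left(r,w \right)} = \sqrt{\left(-2\right) 16 + 295} = \sqrt{-32 + 295} = \sqrt{263}$)
$\sqrt{-122126 + b{\left(645,554 \right)}} = \sqrt{-122126 + \sqrt{263}}$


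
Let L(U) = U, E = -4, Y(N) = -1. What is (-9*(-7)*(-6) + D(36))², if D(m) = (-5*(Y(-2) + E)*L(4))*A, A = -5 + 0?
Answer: 770884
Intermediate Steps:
A = -5
D(m) = -500 (D(m) = -5*(-1 - 4)*4*(-5) = -(-25)*4*(-5) = -5*(-20)*(-5) = 100*(-5) = -500)
(-9*(-7)*(-6) + D(36))² = (-9*(-7)*(-6) - 500)² = (63*(-6) - 500)² = (-378 - 500)² = (-878)² = 770884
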